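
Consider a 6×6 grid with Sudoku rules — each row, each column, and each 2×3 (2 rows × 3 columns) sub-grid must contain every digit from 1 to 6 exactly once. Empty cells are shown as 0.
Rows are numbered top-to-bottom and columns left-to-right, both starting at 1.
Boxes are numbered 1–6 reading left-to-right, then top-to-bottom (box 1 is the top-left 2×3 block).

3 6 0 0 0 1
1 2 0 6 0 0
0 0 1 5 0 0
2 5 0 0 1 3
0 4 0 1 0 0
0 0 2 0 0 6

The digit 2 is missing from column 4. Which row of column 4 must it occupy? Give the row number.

1

Consider where 2 can go in column 4.
r4c4 is out (row 4 already has a 2).
r6c4 is out (row 6 already has a 2).
So the only cell in column 4 that can hold 2 is r1c4.
That is row 1.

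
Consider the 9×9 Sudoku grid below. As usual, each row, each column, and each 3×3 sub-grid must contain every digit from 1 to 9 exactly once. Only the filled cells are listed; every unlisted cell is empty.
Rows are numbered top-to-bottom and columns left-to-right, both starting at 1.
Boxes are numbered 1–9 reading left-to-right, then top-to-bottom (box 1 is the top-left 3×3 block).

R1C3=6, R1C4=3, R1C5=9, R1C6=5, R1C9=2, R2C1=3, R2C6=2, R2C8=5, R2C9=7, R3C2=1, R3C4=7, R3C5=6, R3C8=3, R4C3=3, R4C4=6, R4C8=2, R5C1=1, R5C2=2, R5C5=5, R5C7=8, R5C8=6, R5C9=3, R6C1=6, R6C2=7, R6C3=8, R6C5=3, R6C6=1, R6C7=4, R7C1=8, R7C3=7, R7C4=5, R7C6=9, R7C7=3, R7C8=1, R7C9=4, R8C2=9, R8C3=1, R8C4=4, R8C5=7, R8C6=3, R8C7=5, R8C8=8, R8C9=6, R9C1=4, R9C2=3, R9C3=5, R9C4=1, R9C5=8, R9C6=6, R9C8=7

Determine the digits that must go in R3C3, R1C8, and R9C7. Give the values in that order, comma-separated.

2,4,2

For R3C3:
  Consider where 2 can go in column 3.
  R2C3 is out (row 2 already has a 2).
  R5C3 is out (row 5 already has a 2).
  So the only cell in column 3 that can hold 2 is R3C3.
  So R3C3 = 2.
For R1C8:
  Row 1 already contains {2, 3, 5, 6, 9}.
  Column 8 already contains {1, 2, 3, 5, 6, 7, 8}.
  Its 3×3 block (box 3) already contains {2, 3, 5, 7}.
  The only value from 1–9 not eliminated is 4, so R1C8 = 4.
For R9C7:
  Consider where 2 can go in box 9.
  R9C9 is out (column 9 already has a 2).
  So the only cell in box 9 that can hold 2 is R9C7.
  So R9C7 = 2.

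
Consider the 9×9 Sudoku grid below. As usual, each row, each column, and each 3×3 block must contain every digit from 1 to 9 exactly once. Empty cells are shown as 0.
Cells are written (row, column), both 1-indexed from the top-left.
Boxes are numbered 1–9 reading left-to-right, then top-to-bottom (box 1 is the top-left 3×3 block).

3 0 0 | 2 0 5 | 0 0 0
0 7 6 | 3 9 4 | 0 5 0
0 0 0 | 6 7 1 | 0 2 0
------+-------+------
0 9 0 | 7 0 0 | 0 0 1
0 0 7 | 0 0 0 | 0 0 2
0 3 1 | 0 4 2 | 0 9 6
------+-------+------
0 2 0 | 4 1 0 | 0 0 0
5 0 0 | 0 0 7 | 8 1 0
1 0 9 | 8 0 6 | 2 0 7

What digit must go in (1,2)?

Cell (1,2) itself could take any of {1, 4, 8} by direct elimination.
Consider where 1 can go in column 2.
(3,2) is out (row 3 already has a 1).
(5,2) is out (box 4 already has a 1).
(8,2) is out (row 8 already has a 1).
(9,2) is out (row 9 already has a 1).
So the only cell in column 2 that can hold 1 is (1,2).
Therefore (1,2) = 1.

1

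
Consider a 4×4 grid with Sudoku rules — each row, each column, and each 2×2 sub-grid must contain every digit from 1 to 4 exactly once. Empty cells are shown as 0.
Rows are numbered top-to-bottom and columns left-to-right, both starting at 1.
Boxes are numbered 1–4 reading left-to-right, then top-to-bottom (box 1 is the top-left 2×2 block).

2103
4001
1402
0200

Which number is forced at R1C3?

4

Row 1 already contains {1, 2, 3}.
Column 3 already contains {}.
Its 2×2 block (box 2) already contains {1, 3}.
The only value from 1–4 not eliminated is 4, so R1C3 = 4.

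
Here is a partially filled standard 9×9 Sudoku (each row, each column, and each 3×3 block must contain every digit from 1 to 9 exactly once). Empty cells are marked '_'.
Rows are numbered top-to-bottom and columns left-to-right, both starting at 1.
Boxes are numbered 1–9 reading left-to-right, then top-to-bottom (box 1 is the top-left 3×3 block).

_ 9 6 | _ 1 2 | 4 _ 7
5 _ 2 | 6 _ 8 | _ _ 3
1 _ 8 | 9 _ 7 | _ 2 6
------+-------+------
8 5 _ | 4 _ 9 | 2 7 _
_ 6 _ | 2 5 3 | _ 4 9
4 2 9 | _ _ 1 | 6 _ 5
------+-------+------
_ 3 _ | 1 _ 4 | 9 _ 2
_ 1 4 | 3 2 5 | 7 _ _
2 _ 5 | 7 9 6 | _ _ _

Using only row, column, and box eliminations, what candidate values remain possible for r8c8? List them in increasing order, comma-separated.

Row 8 already contains {1, 2, 3, 4, 5, 7}.
Column 8 already contains {2, 4, 7}.
Its 3×3 block (box 9) already contains {2, 7, 9}.
Removing those from 1–9 leaves {6, 8} as the candidates for r8c8.

6,8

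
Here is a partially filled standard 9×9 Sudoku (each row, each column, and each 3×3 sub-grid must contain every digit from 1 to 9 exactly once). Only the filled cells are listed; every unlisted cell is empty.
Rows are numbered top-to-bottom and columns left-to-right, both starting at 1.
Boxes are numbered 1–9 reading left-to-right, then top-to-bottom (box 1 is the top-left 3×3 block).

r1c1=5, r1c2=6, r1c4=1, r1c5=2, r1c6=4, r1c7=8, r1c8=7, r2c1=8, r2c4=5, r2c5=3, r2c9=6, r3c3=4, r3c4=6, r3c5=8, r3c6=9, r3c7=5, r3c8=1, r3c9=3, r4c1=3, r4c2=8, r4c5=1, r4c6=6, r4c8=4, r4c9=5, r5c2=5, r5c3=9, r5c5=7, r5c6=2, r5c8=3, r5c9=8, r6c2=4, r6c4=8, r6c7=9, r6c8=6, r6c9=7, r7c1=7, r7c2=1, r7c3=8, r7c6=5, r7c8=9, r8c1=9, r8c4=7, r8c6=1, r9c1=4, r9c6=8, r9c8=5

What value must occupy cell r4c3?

7

Cell r4c3 itself could take any of {2, 7} by direct elimination.
Consider where 7 can go in row 4.
r4c4 is out (column 4 already has a 7).
r4c7 is out (box 6 already has a 7).
So the only cell in row 4 that can hold 7 is r4c3.
Therefore r4c3 = 7.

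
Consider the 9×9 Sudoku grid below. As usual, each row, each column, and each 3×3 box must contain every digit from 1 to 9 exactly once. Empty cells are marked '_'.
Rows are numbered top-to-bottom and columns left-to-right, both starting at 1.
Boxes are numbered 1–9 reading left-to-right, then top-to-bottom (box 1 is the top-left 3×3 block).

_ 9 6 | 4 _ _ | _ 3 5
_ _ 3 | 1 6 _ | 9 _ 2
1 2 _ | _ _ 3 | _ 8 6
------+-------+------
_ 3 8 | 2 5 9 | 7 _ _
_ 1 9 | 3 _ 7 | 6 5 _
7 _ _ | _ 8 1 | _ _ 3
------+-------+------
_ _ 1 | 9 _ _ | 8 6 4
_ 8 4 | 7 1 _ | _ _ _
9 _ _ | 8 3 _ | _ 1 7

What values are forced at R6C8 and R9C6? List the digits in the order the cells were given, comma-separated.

9,4

For R6C8:
  Consider where 9 can go in box 6.
  R4C8 is out (row 4 already has a 9).
  R4C9 is out (row 4 already has a 9).
  R5C9 is out (row 5 already has a 9).
  R6C7 is out (column 7 already has a 9).
  So the only cell in box 6 that can hold 9 is R6C8.
  So R6C8 = 9.
For R9C6:
  Consider where 4 can go in row 9.
  R9C2 is out (box 7 already has a 4).
  R9C3 is out (column 3 already has a 4).
  R9C7 is out (box 9 already has a 4).
  So the only cell in row 9 that can hold 4 is R9C6.
  So R9C6 = 4.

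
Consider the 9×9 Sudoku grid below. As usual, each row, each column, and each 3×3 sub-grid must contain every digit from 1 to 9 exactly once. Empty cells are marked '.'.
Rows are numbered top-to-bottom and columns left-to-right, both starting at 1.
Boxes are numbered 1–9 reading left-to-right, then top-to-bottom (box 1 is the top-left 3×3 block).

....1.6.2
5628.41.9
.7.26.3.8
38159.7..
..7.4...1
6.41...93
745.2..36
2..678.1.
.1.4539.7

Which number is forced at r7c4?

9

Row 7 already contains {2, 3, 4, 5, 6, 7}.
Column 4 already contains {1, 2, 4, 5, 6, 8}.
Its 3×3 block (box 8) already contains {2, 3, 4, 5, 6, 7, 8}.
The only value from 1–9 not eliminated is 9, so r7c4 = 9.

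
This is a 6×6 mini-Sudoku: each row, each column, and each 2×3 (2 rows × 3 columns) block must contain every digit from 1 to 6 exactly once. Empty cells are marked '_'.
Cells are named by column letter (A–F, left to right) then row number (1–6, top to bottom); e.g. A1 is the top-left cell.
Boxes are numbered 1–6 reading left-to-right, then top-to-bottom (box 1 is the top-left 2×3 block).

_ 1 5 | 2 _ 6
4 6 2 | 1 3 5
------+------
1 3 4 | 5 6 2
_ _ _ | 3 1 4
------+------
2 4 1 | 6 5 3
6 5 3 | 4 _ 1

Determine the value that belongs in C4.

Row 4 already contains {1, 3, 4}.
Column C already contains {1, 2, 3, 4, 5}.
Its 2×3 block (box 3) already contains {1, 3, 4}.
The only value from 1–6 not eliminated is 6, so C4 = 6.

6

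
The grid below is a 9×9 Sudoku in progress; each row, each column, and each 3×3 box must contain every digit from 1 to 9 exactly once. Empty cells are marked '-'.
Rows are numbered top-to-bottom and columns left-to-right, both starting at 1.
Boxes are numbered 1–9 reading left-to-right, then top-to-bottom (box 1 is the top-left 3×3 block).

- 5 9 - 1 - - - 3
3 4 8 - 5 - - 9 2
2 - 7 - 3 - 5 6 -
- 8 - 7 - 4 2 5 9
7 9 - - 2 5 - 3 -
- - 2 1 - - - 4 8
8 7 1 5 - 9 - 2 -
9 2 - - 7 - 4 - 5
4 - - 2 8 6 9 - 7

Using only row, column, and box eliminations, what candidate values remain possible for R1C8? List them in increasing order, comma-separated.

7,8

Row 1 already contains {1, 3, 5, 9}.
Column 8 already contains {2, 3, 4, 5, 6, 9}.
Its 3×3 block (box 3) already contains {2, 3, 5, 6, 9}.
Removing those from 1–9 leaves {7, 8} as the candidates for R1C8.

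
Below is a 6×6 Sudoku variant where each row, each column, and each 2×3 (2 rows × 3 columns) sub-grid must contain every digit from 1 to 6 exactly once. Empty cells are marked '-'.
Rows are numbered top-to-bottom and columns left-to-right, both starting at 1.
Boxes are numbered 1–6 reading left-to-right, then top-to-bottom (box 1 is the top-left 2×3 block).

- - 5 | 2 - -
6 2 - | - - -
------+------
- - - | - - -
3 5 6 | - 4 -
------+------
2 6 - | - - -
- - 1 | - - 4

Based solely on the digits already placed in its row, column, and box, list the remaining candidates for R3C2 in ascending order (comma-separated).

1,4

Row 3 already contains {}.
Column 2 already contains {2, 5, 6}.
Its 2×3 block (box 3) already contains {3, 5, 6}.
Removing those from 1–6 leaves {1, 4} as the candidates for R3C2.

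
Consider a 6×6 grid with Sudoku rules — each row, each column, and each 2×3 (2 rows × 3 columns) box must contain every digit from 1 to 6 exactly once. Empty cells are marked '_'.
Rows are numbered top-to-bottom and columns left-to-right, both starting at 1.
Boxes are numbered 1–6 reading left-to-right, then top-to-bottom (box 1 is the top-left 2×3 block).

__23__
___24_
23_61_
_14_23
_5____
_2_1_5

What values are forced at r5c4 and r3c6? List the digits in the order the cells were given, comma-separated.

For r5c4:
  Row 5 already contains {5}.
  Column 4 already contains {1, 2, 3, 6}.
  Its 2×3 block (box 6) already contains {1, 5}.
  The only value from 1–6 not eliminated is 4, so r5c4 = 4.
For r3c6:
  Row 3 already contains {1, 2, 3, 6}.
  Column 6 already contains {3, 5}.
  Its 2×3 block (box 4) already contains {1, 2, 3, 6}.
  The only value from 1–6 not eliminated is 4, so r3c6 = 4.

4,4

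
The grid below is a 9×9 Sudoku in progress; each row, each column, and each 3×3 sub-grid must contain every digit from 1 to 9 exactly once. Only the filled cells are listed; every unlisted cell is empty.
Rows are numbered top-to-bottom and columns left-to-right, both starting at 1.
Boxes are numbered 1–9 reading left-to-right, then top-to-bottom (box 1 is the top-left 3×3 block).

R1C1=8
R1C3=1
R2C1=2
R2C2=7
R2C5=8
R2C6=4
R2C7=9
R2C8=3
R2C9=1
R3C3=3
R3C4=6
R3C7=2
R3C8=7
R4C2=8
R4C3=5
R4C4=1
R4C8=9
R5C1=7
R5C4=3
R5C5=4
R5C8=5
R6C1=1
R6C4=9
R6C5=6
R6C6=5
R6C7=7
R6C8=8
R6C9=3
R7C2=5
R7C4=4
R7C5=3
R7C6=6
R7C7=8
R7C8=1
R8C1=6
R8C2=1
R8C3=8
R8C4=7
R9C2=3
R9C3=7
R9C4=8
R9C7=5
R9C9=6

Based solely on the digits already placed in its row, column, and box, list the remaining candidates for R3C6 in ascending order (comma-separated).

Row 3 already contains {2, 3, 6, 7}.
Column 6 already contains {4, 5, 6}.
Its 3×3 block (box 2) already contains {4, 6, 8}.
Removing those from 1–9 leaves {1, 9} as the candidates for R3C6.

1,9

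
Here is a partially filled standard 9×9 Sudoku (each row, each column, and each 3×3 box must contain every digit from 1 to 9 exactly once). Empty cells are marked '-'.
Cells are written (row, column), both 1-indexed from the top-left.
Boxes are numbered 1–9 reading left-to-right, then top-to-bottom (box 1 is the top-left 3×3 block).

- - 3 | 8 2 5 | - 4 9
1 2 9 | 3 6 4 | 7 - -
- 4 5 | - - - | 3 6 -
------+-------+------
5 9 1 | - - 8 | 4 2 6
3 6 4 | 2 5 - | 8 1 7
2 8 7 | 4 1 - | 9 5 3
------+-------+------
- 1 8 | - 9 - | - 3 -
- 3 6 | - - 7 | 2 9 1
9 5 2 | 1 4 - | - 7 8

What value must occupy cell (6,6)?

6

Row 6 already contains {1, 2, 3, 4, 5, 7, 8, 9}.
Column 6 already contains {4, 5, 7, 8}.
Its 3×3 block (box 5) already contains {1, 2, 4, 5, 8}.
The only value from 1–9 not eliminated is 6, so (6,6) = 6.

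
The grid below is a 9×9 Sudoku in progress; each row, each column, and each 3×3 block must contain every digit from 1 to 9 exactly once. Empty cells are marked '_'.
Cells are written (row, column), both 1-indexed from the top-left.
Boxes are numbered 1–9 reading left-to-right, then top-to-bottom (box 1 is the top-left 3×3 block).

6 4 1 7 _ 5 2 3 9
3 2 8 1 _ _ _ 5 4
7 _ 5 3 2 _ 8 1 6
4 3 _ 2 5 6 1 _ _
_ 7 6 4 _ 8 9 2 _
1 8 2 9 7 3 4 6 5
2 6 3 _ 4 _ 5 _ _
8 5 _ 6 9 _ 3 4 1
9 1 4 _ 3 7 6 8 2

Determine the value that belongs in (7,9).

7

Row 7 already contains {2, 3, 4, 5, 6}.
Column 9 already contains {1, 2, 4, 5, 6, 9}.
Its 3×3 block (box 9) already contains {1, 2, 3, 4, 5, 6, 8}.
The only value from 1–9 not eliminated is 7, so (7,9) = 7.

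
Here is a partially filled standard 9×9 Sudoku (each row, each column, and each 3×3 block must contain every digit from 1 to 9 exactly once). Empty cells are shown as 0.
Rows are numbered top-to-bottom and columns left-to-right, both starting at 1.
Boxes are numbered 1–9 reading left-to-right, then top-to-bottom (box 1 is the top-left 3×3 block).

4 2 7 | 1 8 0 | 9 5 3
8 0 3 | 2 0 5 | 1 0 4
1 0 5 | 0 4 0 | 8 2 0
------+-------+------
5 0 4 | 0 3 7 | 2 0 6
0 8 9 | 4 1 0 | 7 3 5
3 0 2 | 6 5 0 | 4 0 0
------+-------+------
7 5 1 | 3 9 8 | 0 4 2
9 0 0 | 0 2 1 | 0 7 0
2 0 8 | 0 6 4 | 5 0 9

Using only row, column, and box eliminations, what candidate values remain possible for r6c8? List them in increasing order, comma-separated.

Row 6 already contains {2, 3, 4, 5, 6}.
Column 8 already contains {2, 3, 4, 5, 7}.
Its 3×3 block (box 6) already contains {2, 3, 4, 5, 6, 7}.
Removing those from 1–9 leaves {1, 8, 9} as the candidates for r6c8.

1,8,9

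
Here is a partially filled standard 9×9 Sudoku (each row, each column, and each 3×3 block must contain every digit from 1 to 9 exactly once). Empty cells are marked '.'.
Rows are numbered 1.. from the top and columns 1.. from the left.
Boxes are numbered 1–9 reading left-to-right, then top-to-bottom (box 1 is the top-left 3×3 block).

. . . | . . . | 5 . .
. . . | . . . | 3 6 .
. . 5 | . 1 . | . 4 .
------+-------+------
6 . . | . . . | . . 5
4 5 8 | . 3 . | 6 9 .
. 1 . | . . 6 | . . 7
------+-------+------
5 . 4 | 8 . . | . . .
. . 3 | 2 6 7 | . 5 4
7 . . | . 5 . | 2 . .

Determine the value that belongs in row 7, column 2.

Cell row 7, column 2 itself could take any of {2, 6, 9} by direct elimination.
Consider where 2 can go in box 7.
row 8, column 1 is out (row 8 already has a 2).
row 8, column 2 is out (row 8 already has a 2).
row 9, column 2 is out (row 9 already has a 2).
row 9, column 3 is out (row 9 already has a 2).
So the only cell in box 7 that can hold 2 is row 7, column 2.
Therefore row 7, column 2 = 2.

2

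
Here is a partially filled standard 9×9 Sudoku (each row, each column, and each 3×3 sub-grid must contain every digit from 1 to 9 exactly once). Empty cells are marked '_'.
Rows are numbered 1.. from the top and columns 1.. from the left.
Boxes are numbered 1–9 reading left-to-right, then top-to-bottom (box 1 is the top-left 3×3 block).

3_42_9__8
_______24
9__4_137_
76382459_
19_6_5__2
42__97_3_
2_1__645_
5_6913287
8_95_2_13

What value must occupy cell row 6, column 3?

5

Cell row 6, column 3 itself could take any of {5, 8} by direct elimination.
Consider where 5 can go in row 6.
row 6, column 4 is out (column 4 already has a 5).
row 6, column 7 is out (column 7 already has a 5).
row 6, column 9 is out (box 6 already has a 5).
So the only cell in row 6 that can hold 5 is row 6, column 3.
Therefore row 6, column 3 = 5.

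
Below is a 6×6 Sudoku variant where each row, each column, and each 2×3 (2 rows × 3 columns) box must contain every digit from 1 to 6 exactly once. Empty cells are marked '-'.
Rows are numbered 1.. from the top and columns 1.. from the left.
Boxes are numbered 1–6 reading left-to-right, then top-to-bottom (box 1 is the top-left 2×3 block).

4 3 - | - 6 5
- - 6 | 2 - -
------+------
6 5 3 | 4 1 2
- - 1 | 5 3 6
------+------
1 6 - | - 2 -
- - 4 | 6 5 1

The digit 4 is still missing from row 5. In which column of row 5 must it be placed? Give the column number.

Consider where 4 can go in row 5.
row 5, column 3 is out (column 3 already has a 4).
row 5, column 4 is out (column 4 already has a 4).
So the only cell in row 5 that can hold 4 is row 5, column 6.
That is column 6.

6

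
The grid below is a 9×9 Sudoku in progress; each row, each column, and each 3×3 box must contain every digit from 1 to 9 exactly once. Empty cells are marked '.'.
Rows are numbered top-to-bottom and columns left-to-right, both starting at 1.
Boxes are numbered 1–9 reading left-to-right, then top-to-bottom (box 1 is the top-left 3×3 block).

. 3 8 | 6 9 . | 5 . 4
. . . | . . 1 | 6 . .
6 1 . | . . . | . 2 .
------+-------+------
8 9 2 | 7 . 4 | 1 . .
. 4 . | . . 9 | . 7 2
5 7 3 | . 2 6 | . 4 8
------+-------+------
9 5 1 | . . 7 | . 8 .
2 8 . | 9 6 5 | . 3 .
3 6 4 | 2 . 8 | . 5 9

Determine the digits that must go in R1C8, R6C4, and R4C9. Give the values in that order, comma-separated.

For R1C8:
  Row 1 already contains {3, 4, 5, 6, 8, 9}.
  Column 8 already contains {2, 3, 4, 5, 7, 8}.
  Its 3×3 block (box 3) already contains {2, 4, 5, 6}.
  The only value from 1–9 not eliminated is 1, so R1C8 = 1.
For R6C4:
  Row 6 already contains {2, 3, 4, 5, 6, 7, 8}.
  Column 4 already contains {2, 6, 7, 9}.
  Its 3×3 block (box 5) already contains {2, 4, 6, 7, 9}.
  The only value from 1–9 not eliminated is 1, so R6C4 = 1.
For R4C9:
  Consider where 5 can go in box 6.
  R4C8 is out (column 8 already has a 5).
  R5C7 is out (column 7 already has a 5).
  R6C7 is out (row 6 already has a 5).
  So the only cell in box 6 that can hold 5 is R4C9.
  So R4C9 = 5.

1,1,5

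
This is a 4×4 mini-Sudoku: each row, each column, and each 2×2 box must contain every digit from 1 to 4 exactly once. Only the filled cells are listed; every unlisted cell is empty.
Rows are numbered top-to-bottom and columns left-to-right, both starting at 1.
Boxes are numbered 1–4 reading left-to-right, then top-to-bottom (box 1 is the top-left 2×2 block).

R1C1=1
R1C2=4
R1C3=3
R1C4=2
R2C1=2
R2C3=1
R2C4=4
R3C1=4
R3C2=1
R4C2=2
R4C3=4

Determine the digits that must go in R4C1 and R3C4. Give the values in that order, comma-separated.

For R4C1:
  Row 4 already contains {2, 4}.
  Column 1 already contains {1, 2, 4}.
  Its 2×2 block (box 3) already contains {1, 2, 4}.
  The only value from 1–4 not eliminated is 3, so R4C1 = 3.
For R3C4:
  Row 3 already contains {1, 4}.
  Column 4 already contains {2, 4}.
  Its 2×2 block (box 4) already contains {4}.
  The only value from 1–4 not eliminated is 3, so R3C4 = 3.

3,3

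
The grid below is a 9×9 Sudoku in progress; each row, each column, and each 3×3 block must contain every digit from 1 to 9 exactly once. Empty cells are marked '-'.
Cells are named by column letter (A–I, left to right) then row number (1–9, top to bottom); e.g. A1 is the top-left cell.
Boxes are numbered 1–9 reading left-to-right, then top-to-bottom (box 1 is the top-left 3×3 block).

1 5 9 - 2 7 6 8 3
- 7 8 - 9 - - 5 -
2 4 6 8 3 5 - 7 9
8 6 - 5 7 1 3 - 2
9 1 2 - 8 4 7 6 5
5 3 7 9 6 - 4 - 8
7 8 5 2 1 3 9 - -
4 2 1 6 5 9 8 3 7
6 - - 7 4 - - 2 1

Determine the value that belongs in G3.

1

Row 3 already contains {2, 3, 4, 5, 6, 7, 8, 9}.
Column G already contains {3, 4, 6, 7, 8, 9}.
Its 3×3 block (box 3) already contains {3, 5, 6, 7, 8, 9}.
The only value from 1–9 not eliminated is 1, so G3 = 1.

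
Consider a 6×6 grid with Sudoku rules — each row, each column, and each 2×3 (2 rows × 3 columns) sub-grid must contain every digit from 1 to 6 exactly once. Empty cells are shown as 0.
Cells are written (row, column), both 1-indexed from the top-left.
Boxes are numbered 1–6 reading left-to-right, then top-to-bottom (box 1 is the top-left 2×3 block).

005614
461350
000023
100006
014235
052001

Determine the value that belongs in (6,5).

6

Cell (6,5) itself could take any of {4, 6} by direct elimination.
Consider where 6 can go in box 6.
(6,4) is out (column 4 already has a 6).
So the only cell in box 6 that can hold 6 is (6,5).
Therefore (6,5) = 6.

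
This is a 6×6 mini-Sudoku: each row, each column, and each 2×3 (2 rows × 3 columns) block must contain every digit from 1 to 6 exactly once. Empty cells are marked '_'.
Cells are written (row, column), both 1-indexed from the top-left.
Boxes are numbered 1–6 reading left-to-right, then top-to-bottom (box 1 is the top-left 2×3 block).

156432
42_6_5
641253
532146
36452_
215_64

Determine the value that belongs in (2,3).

3

Row 2 already contains {2, 4, 5, 6}.
Column 3 already contains {1, 2, 4, 5, 6}.
Its 2×3 block (box 1) already contains {1, 2, 4, 5, 6}.
The only value from 1–6 not eliminated is 3, so (2,3) = 3.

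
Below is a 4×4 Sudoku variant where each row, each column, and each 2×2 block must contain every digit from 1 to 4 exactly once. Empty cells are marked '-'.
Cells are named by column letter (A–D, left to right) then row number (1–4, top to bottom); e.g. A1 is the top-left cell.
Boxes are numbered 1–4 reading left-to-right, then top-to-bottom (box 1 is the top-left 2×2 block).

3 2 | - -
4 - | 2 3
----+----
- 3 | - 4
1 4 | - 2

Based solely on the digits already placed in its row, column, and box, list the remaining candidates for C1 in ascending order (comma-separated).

1,4

Row 1 already contains {2, 3}.
Column C already contains {2}.
Its 2×2 block (box 2) already contains {2, 3}.
Removing those from 1–4 leaves {1, 4} as the candidates for C1.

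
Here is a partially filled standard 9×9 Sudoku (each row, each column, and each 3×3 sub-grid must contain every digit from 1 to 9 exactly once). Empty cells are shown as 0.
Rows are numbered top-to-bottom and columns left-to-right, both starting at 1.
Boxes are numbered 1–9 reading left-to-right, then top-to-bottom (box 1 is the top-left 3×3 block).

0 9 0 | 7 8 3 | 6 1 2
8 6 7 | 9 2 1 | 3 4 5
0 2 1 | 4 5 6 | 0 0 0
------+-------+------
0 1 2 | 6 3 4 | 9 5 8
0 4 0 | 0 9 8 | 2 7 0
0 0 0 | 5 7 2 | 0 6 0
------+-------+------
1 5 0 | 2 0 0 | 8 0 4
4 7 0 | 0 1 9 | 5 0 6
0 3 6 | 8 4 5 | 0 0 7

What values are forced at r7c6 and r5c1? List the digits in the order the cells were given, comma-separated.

7,6

For r7c6:
  Row 7 already contains {1, 2, 4, 5, 8}.
  Column 6 already contains {1, 2, 3, 4, 5, 6, 8, 9}.
  Its 3×3 block (box 8) already contains {1, 2, 4, 5, 8, 9}.
  The only value from 1–9 not eliminated is 7, so r7c6 = 7.
For r5c1:
  Consider where 6 can go in column 1.
  r1c1 is out (row 1 already has a 6).
  r3c1 is out (row 3 already has a 6).
  r4c1 is out (row 4 already has a 6).
  r6c1 is out (row 6 already has a 6).
  r9c1 is out (row 9 already has a 6).
  So the only cell in column 1 that can hold 6 is r5c1.
  So r5c1 = 6.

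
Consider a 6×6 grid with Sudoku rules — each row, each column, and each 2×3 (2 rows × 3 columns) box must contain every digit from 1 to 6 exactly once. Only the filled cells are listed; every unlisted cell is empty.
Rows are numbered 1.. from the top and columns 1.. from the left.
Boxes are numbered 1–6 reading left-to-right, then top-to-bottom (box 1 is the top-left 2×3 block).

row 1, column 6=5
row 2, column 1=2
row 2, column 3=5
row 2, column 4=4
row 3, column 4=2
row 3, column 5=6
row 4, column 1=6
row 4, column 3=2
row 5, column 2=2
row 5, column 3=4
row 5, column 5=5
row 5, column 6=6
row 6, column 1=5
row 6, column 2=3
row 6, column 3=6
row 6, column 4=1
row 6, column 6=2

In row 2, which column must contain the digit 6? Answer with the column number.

Consider where 6 can go in row 2.
row 2, column 5 is out (column 5 already has a 6).
row 2, column 6 is out (column 6 already has a 6).
So the only cell in row 2 that can hold 6 is row 2, column 2.
That is column 2.

2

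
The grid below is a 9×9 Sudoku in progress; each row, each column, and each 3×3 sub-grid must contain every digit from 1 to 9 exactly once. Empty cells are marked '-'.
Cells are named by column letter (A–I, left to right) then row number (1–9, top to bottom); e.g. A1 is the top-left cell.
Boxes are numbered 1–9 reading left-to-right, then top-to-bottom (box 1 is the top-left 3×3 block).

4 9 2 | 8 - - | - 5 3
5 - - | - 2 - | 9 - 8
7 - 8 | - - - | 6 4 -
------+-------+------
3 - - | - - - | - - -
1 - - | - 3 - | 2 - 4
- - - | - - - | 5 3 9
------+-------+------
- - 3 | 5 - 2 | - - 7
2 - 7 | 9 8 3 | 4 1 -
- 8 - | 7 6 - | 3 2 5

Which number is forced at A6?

8

Cell A6 itself could take any of {6, 8} by direct elimination.
Consider where 8 can go in box 4.
B4 is out (column B already has a 8). C4 is out (column C already has a 8). B5 is out (column B already has a 8). C5 is out (column C already has a 8). The remaining empty cells in box 4 are similarly blocked.
So the only cell in box 4 that can hold 8 is A6.
Therefore A6 = 8.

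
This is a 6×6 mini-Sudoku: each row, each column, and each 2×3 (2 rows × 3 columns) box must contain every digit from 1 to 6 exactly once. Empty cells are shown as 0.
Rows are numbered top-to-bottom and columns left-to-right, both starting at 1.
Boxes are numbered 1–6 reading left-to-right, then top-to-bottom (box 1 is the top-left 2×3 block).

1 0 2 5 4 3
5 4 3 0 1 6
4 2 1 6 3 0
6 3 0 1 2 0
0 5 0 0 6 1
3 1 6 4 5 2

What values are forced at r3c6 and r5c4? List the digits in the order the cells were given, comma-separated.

5,3

For r3c6:
  Row 3 already contains {1, 2, 3, 4, 6}.
  Column 6 already contains {1, 2, 3, 6}.
  Its 2×3 block (box 4) already contains {1, 2, 3, 6}.
  The only value from 1–6 not eliminated is 5, so r3c6 = 5.
For r5c4:
  Row 5 already contains {1, 5, 6}.
  Column 4 already contains {1, 4, 5, 6}.
  Its 2×3 block (box 6) already contains {1, 2, 4, 5, 6}.
  The only value from 1–6 not eliminated is 3, so r5c4 = 3.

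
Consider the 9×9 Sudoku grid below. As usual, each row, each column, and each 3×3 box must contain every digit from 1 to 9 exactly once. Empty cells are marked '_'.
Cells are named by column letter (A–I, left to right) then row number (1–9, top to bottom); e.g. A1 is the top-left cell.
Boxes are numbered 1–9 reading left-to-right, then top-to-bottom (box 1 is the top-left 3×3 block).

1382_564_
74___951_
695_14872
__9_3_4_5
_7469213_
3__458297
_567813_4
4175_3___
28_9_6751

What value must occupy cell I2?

3

Row 2 already contains {1, 4, 5, 7, 9}.
Column I already contains {1, 2, 4, 5, 7}.
Its 3×3 block (box 3) already contains {1, 2, 4, 5, 6, 7, 8}.
The only value from 1–9 not eliminated is 3, so I2 = 3.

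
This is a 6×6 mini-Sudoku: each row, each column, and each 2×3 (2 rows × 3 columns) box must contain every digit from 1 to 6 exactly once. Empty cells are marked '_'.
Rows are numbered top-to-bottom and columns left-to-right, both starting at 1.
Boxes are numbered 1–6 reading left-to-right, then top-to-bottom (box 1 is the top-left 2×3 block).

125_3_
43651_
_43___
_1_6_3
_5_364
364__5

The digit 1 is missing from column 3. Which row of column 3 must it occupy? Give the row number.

Consider where 1 can go in column 3.
R4C3 is out (row 4 already has a 1).
So the only cell in column 3 that can hold 1 is R5C3.
That is row 5.

5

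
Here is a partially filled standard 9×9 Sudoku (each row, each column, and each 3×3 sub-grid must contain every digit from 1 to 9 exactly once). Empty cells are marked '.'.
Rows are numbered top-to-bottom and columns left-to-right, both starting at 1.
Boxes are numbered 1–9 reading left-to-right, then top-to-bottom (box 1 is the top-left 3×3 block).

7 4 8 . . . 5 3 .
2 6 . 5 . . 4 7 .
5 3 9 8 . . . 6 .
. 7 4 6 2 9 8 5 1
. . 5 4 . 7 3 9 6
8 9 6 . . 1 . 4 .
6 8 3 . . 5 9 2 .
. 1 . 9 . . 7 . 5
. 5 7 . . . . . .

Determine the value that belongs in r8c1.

4

Row 8 already contains {1, 5, 7, 9}.
Column 1 already contains {2, 5, 6, 7, 8}.
Its 3×3 block (box 7) already contains {1, 3, 5, 6, 7, 8}.
The only value from 1–9 not eliminated is 4, so r8c1 = 4.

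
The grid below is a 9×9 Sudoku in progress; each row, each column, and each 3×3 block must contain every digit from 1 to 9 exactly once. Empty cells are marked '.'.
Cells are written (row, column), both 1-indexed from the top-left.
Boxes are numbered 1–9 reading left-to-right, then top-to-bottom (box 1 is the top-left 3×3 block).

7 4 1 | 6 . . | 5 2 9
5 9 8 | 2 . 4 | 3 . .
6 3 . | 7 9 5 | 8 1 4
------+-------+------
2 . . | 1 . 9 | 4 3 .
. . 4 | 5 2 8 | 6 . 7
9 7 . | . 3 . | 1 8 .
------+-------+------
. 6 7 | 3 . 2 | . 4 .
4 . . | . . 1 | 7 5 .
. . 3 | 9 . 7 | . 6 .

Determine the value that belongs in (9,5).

Cell (9,5) itself could take any of {4, 5, 8} by direct elimination.
Consider where 4 can go in box 8.
(7,5) is out (row 7 already has a 4).
(8,4) is out (row 8 already has a 4).
(8,5) is out (row 8 already has a 4).
So the only cell in box 8 that can hold 4 is (9,5).
Therefore (9,5) = 4.

4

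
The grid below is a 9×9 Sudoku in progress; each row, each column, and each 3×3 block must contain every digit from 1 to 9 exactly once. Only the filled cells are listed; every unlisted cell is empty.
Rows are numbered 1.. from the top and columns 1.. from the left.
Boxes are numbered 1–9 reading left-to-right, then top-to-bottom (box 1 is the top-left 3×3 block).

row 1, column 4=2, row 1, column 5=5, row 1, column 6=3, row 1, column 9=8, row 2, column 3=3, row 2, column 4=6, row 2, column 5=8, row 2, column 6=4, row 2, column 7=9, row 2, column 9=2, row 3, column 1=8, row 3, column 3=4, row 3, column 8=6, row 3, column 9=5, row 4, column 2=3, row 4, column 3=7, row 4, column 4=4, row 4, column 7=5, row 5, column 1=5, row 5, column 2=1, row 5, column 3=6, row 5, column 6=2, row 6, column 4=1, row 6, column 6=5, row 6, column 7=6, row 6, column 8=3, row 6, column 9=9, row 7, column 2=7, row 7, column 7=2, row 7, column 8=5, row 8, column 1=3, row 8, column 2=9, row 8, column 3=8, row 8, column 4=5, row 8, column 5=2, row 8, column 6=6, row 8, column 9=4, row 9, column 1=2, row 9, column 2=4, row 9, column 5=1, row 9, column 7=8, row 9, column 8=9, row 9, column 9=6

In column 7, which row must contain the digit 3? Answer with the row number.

3

Consider where 3 can go in column 7.
row 1, column 7 is out (row 1 already has a 3).
row 5, column 7 is out (box 6 already has a 3).
row 8, column 7 is out (row 8 already has a 3).
So the only cell in column 7 that can hold 3 is row 3, column 7.
That is row 3.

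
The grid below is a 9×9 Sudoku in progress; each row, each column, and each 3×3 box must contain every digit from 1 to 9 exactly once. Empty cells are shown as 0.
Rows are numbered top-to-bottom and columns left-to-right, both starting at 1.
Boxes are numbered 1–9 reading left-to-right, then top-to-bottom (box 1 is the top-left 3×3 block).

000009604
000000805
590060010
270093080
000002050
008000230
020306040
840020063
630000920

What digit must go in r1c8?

Row 1 already contains {4, 6, 9}.
Column 8 already contains {1, 2, 3, 4, 5, 6, 8}.
Its 3×3 block (box 3) already contains {1, 4, 5, 6, 8}.
The only value from 1–9 not eliminated is 7, so r1c8 = 7.

7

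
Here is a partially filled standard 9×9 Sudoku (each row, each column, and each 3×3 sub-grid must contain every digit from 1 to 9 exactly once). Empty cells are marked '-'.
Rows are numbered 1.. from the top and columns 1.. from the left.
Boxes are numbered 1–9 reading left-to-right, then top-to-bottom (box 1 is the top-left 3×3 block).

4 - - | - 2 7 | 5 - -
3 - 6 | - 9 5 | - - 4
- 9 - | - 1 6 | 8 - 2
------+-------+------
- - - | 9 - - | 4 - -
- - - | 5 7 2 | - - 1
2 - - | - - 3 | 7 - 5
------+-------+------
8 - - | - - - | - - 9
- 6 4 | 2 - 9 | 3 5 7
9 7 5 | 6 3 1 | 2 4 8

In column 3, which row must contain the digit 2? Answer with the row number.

7

Consider where 2 can go in column 3.
row 1, column 3 is out (row 1 already has a 2).
row 3, column 3 is out (row 3 already has a 2).
row 4, column 3 is out (box 4 already has a 2).
row 5, column 3 is out (row 5 already has a 2).
row 6, column 3 is out (row 6 already has a 2).
So the only cell in column 3 that can hold 2 is row 7, column 3.
That is row 7.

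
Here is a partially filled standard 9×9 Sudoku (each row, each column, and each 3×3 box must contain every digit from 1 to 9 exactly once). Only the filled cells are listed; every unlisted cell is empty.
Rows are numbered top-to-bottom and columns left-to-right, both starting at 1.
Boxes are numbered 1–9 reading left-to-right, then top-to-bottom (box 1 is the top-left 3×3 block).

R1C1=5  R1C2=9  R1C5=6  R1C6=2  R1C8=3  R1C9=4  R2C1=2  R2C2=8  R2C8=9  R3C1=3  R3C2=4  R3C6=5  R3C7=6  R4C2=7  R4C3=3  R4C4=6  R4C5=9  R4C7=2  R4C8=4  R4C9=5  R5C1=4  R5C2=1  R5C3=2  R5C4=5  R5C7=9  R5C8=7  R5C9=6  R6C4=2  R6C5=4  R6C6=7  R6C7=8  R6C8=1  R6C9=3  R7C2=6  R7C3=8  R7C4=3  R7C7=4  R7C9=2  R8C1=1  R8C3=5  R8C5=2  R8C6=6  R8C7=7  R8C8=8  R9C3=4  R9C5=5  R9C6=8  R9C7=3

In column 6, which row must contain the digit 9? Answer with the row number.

7

Consider where 9 can go in column 6.
R2C6 is out (row 2 already has a 9).
R4C6 is out (row 4 already has a 9).
R5C6 is out (row 5 already has a 9).
So the only cell in column 6 that can hold 9 is R7C6.
That is row 7.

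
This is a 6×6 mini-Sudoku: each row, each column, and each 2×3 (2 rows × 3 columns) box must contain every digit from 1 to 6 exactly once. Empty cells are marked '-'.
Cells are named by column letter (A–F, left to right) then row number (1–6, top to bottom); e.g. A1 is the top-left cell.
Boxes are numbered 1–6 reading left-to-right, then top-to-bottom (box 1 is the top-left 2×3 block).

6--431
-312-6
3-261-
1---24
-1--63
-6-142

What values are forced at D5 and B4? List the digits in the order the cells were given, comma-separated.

For D5:
  Row 5 already contains {1, 3, 6}.
  Column D already contains {1, 2, 4, 6}.
  Its 2×3 block (box 6) already contains {1, 2, 3, 4, 6}.
  The only value from 1–6 not eliminated is 5, so D5 = 5.
For B4:
  Row 4 already contains {1, 2, 4}.
  Column B already contains {1, 3, 6}.
  Its 2×3 block (box 3) already contains {1, 2, 3}.
  The only value from 1–6 not eliminated is 5, so B4 = 5.

5,5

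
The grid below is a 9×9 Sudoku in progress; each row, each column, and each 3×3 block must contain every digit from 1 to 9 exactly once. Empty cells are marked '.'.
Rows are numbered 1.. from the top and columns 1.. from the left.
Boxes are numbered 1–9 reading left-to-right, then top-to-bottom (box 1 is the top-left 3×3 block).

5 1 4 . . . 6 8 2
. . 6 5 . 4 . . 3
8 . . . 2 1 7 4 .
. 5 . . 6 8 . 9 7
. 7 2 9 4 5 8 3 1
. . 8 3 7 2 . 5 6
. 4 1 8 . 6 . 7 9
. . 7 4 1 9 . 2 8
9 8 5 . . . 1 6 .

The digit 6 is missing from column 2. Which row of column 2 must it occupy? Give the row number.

Consider where 6 can go in column 2.
row 2, column 2 is out (row 2 already has a 6).
row 3, column 2 is out (box 1 already has a 6).
row 6, column 2 is out (row 6 already has a 6).
So the only cell in column 2 that can hold 6 is row 8, column 2.
That is row 8.

8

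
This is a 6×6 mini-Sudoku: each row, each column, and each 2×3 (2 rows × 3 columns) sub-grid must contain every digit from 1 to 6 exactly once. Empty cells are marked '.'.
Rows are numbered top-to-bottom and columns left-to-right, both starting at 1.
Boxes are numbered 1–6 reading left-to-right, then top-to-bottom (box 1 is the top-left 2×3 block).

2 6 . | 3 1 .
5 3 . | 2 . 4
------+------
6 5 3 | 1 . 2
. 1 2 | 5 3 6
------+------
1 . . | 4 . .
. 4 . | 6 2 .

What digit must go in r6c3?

5

Row 6 already contains {2, 4, 6}.
Column 3 already contains {2, 3}.
Its 2×3 block (box 5) already contains {1, 4}.
The only value from 1–6 not eliminated is 5, so r6c3 = 5.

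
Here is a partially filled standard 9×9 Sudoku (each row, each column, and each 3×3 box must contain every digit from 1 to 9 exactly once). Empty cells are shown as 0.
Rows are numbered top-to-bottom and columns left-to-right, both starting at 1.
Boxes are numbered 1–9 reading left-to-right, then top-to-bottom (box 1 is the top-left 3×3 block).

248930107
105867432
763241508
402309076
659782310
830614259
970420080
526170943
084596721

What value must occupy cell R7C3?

1

Row 7 already contains {2, 4, 7, 8, 9}.
Column 3 already contains {2, 3, 4, 5, 6, 8, 9}.
Its 3×3 block (box 7) already contains {2, 4, 5, 6, 7, 8, 9}.
The only value from 1–9 not eliminated is 1, so R7C3 = 1.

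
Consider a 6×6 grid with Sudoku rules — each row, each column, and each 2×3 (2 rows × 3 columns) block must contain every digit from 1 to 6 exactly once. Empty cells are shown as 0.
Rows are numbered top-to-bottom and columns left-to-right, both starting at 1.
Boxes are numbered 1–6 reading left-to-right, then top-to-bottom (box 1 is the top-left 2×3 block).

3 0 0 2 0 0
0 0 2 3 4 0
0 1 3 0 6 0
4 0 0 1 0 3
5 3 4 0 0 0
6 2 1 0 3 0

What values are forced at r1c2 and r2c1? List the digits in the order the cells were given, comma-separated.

For r1c2:
  Consider where 4 can go in row 1.
  r1c3 is out (column 3 already has a 4).
  r1c5 is out (column 5 already has a 4).
  r1c6 is out (box 2 already has a 4).
  So the only cell in row 1 that can hold 4 is r1c2.
  So r1c2 = 4.
For r2c1:
  Row 2 already contains {2, 3, 4}.
  Column 1 already contains {3, 4, 5, 6}.
  Its 2×3 block (box 1) already contains {2, 3}.
  The only value from 1–6 not eliminated is 1, so r2c1 = 1.

4,1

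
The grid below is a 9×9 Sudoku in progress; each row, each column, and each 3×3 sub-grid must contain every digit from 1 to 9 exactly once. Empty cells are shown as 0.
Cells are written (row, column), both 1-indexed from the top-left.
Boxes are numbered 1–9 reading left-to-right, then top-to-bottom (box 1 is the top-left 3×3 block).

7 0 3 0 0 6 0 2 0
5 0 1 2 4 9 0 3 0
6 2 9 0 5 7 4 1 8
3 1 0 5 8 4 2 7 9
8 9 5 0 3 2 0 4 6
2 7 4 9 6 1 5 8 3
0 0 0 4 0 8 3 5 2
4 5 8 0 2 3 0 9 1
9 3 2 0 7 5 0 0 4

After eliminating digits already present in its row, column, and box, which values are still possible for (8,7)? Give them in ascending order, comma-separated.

Row 8 already contains {1, 2, 3, 4, 5, 8, 9}.
Column 7 already contains {2, 3, 4, 5}.
Its 3×3 block (box 9) already contains {1, 2, 3, 4, 5, 9}.
Removing those from 1–9 leaves {6, 7} as the candidates for (8,7).

6,7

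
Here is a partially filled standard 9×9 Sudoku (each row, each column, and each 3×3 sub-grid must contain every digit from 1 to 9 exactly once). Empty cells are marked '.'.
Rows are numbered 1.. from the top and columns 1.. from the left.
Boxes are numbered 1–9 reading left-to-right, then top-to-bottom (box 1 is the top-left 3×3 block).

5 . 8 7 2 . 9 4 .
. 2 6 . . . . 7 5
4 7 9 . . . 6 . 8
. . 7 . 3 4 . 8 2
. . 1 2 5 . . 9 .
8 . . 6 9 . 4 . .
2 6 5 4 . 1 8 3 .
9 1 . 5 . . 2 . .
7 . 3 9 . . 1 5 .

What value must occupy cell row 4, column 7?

5

Row 4 already contains {2, 3, 4, 7, 8}.
Column 7 already contains {1, 2, 4, 6, 8, 9}.
Its 3×3 block (box 6) already contains {2, 4, 8, 9}.
The only value from 1–9 not eliminated is 5, so row 4, column 7 = 5.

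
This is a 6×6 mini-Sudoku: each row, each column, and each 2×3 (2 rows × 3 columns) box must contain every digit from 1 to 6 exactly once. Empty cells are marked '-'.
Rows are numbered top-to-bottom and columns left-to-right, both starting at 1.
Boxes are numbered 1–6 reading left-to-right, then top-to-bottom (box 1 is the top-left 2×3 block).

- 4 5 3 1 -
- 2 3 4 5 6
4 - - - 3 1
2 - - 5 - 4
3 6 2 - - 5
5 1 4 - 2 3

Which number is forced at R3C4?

Cell R3C4 itself could take any of {2, 6} by direct elimination.
Consider where 2 can go in row 3.
R3C2 is out (column 2 already has a 2).
R3C3 is out (column 3 already has a 2).
So the only cell in row 3 that can hold 2 is R3C4.
Therefore R3C4 = 2.

2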